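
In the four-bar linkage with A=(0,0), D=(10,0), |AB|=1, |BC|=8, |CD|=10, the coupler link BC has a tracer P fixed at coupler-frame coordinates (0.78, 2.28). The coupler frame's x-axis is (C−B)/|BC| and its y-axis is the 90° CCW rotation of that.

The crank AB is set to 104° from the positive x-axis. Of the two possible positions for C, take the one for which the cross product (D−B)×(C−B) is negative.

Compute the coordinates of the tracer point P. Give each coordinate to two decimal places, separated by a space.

2.17 1.00

A=(0,0), D=(10.00,0)
B = A + 1.00·(cos104°, sin104°) = (-0.2419, 0.9703)
|BD| = 10.2878
circle(B,8.00) ∩ circle(D,10.00): a=3.3942, h=7.2442
  candidates: C₊=(3.8204,7.8621) cross=74.527; C₋=(2.4539,-6.5618) cross=-74.527
  mode - wants cross < 0 → take C=(2.4539,-6.5618) (cross=-74.527)
ex = (C−B)/|BC| = (0.3370,-0.9415); ey = (0.9415,0.3370)
P = B + 0.78·ex + 2.28·ey = (2.1676,1.0042)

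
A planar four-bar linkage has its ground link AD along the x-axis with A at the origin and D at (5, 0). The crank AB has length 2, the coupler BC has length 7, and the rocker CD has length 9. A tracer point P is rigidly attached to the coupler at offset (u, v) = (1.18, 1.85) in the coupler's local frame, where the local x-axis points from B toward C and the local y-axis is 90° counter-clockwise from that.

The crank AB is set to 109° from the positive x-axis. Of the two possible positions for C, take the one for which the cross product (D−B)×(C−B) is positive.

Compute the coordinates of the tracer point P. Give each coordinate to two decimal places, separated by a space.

A=(0,0), D=(5.00,0)
B = A + 2.00·(cos109°, sin109°) = (-0.6511, 1.8910)
|BD| = 5.9591
circle(B,7.00) ∩ circle(D,9.00): a=0.2946, h=6.9938
  candidates: C₊=(1.8476,8.4299) cross=41.677; C₋=(-2.5911,-4.8348) cross=-41.677
  mode + wants cross > 0 → take C=(1.8476,8.4299) (cross=41.677)
ex = (C−B)/|BC| = (0.3570,0.9341); ey = (-0.9341,0.3570)
P = B + 1.18·ex + 1.85·ey = (-1.9580,3.6537)

-1.96 3.65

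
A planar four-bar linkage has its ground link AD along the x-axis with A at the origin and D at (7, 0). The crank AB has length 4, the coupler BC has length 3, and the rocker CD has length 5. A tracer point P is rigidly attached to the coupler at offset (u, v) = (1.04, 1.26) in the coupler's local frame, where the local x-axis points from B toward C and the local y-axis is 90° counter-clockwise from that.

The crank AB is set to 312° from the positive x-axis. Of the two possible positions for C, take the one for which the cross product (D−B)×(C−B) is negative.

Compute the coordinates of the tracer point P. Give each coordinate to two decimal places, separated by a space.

A=(0,0), D=(7.00,0)
B = A + 4.00·(cos312°, sin312°) = (2.6765, -2.9726)
|BD| = 5.2468
circle(B,3.00) ∩ circle(D,5.00): a=1.0986, h=2.7916
  candidates: C₊=(2.0002,-0.0498) cross=14.647; C₋=(5.1634,-4.6505) cross=-14.647
  mode - wants cross < 0 → take C=(5.1634,-4.6505) (cross=-14.647)
ex = (C−B)/|BC| = (0.8290,-0.5593); ey = (0.5593,0.8290)
P = B + 1.04·ex + 1.26·ey = (4.2434,-2.5098)

4.24 -2.51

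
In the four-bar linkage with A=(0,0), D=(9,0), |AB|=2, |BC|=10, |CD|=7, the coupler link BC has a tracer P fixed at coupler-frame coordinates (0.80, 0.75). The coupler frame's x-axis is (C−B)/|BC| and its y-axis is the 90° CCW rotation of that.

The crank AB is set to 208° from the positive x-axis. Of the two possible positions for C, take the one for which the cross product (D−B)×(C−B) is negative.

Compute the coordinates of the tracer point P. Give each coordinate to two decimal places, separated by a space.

-0.68 -0.77

A=(0,0), D=(9.00,0)
B = A + 2.00·(cos208°, sin208°) = (-1.7659, -0.9389)
|BD| = 10.8068
circle(B,10.00) ∩ circle(D,7.00): a=7.7630, h=6.3036
  candidates: C₊=(5.4201,6.0153) cross=68.122; C₋=(6.5155,-6.5442) cross=-68.122
  mode - wants cross < 0 → take C=(6.5155,-6.5442) (cross=-68.122)
ex = (C−B)/|BC| = (0.8281,-0.5605); ey = (0.5605,0.8281)
P = B + 0.80·ex + 0.75·ey = (-0.6830,-0.7663)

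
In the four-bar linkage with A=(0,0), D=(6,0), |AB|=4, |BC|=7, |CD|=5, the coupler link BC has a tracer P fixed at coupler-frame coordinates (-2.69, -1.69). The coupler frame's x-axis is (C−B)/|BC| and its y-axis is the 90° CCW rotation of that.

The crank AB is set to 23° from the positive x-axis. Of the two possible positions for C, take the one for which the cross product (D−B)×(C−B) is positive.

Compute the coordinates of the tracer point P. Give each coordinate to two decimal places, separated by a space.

A=(0,0), D=(6.00,0)
B = A + 4.00·(cos23°, sin23°) = (3.6820, 1.5629)
|BD| = 2.7957
circle(B,7.00) ∩ circle(D,5.00): a=5.6902, h=4.0770
  candidates: C₊=(10.6792,1.7622) cross=11.398; C₋=(6.1207,-4.9985) cross=-11.398
  mode + wants cross > 0 → take C=(10.6792,1.7622) (cross=11.398)
ex = (C−B)/|BC| = (0.9996,0.0285); ey = (-0.0285,0.9996)
P = B + -2.69·ex + -1.69·ey = (1.0412,-0.2030)

1.04 -0.20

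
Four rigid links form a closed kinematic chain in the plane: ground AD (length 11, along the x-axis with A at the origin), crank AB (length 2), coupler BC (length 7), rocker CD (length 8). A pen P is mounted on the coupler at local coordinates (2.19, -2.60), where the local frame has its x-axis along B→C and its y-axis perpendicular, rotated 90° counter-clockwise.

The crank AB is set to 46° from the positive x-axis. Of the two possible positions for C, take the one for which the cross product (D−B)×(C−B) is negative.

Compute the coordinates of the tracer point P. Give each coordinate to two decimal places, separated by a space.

0.08 -1.70

A=(0,0), D=(11.00,0)
B = A + 2.00·(cos46°, sin46°) = (1.3893, 1.4387)
|BD| = 9.7178
circle(B,7.00) ∩ circle(D,8.00): a=4.0871, h=5.6829
  candidates: C₊=(6.2727,6.4539) cross=55.225; C₋=(4.5900,-4.7867) cross=-55.225
  mode - wants cross < 0 → take C=(4.5900,-4.7867) (cross=-55.225)
ex = (C−B)/|BC| = (0.4572,-0.8893); ey = (0.8893,0.4572)
P = B + 2.19·ex + -2.60·ey = (0.0784,-1.6978)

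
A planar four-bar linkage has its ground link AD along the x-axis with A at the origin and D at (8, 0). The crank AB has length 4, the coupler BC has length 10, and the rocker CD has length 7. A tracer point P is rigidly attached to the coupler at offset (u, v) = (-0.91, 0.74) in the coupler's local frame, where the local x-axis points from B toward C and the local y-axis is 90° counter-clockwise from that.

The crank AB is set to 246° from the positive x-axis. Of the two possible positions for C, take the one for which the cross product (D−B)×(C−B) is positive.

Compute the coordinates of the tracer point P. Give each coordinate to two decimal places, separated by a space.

-2.71 -4.09

A=(0,0), D=(8.00,0)
B = A + 4.00·(cos246°, sin246°) = (-1.6269, -3.6542)
|BD| = 10.2971
circle(B,10.00) ∩ circle(D,7.00): a=7.6250, h=6.4699
  candidates: C₊=(3.2058,5.1005) cross=66.621; C₋=(7.7978,-6.9971) cross=-66.621
  mode + wants cross > 0 → take C=(3.2058,5.1005) (cross=66.621)
ex = (C−B)/|BC| = (0.4833,0.8755); ey = (-0.8755,0.4833)
P = B + -0.91·ex + 0.74·ey = (-2.7146,-4.0932)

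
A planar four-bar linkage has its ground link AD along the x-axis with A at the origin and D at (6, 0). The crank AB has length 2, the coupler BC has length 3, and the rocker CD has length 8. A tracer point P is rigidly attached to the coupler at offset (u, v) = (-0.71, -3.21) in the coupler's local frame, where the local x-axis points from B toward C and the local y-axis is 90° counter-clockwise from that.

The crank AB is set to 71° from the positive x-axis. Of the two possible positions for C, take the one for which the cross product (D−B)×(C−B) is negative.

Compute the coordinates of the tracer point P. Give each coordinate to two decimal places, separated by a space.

A=(0,0), D=(6.00,0)
B = A + 2.00·(cos71°, sin71°) = (0.6511, 1.8910)
|BD| = 5.6733
circle(B,3.00) ∩ circle(D,8.00): a=-2.0106, h=2.2265
  candidates: C₊=(-0.5023,4.6604) cross=12.632; C₋=(-1.9866,0.4620) cross=-12.632
  mode - wants cross < 0 → take C=(-1.9866,0.4620) (cross=-12.632)
ex = (C−B)/|BC| = (-0.8793,-0.4763); ey = (0.4763,-0.8793)
P = B + -0.71·ex + -3.21·ey = (-0.2536,5.0517)

-0.25 5.05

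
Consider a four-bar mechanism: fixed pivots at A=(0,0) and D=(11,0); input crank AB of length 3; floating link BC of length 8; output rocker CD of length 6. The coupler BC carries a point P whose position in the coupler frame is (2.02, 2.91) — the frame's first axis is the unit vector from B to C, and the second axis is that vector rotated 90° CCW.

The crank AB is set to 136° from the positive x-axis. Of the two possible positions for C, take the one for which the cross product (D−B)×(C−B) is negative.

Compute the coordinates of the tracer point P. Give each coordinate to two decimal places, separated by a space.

0.88 3.90

A=(0,0), D=(11.00,0)
B = A + 3.00·(cos136°, sin136°) = (-2.1580, 2.0840)
|BD| = 13.3220
circle(B,8.00) ∩ circle(D,6.00): a=7.7119, h=2.1276
  candidates: C₊=(5.7918,2.9790) cross=28.343; C₋=(5.1261,-1.2238) cross=-28.343
  mode - wants cross < 0 → take C=(5.1261,-1.2238) (cross=-28.343)
ex = (C−B)/|BC| = (0.9105,-0.4135); ey = (0.4135,0.9105)
P = B + 2.02·ex + 2.91·ey = (0.8844,3.8984)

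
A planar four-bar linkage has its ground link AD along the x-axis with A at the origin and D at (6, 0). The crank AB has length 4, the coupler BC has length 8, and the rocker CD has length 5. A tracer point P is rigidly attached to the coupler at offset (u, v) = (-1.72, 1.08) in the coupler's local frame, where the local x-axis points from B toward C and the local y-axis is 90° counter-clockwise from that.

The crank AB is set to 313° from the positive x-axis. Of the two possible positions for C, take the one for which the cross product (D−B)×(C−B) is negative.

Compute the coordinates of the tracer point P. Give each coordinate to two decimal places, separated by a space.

0.88 -2.09

A=(0,0), D=(6.00,0)
B = A + 4.00·(cos313°, sin313°) = (2.7280, -2.9254)
|BD| = 4.3891
circle(B,8.00) ∩ circle(D,5.00): a=6.6374, h=4.4660
  candidates: C₊=(4.6994,4.8279) cross=19.602; C₋=(10.6528,-1.8308) cross=-19.602
  mode - wants cross < 0 → take C=(10.6528,-1.8308) (cross=-19.602)
ex = (C−B)/|BC| = (0.9906,0.1368); ey = (-0.1368,0.9906)
P = B + -1.72·ex + 1.08·ey = (0.8764,-2.0909)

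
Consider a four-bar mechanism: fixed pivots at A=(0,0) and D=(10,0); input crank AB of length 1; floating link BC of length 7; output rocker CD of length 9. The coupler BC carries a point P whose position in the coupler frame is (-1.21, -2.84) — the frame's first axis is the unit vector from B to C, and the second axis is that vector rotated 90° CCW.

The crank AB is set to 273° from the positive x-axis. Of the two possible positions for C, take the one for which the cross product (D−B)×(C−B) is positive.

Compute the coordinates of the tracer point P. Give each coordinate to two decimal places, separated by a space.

A=(0,0), D=(10.00,0)
B = A + 1.00·(cos273°, sin273°) = (0.0523, -0.9986)
|BD| = 9.9977
circle(B,7.00) ∩ circle(D,9.00): a=3.3985, h=6.1197
  candidates: C₊=(2.8225,5.4299) cross=61.183; C₋=(4.0451,-6.7482) cross=-61.183
  mode + wants cross > 0 → take C=(2.8225,5.4299) (cross=61.183)
ex = (C−B)/|BC| = (0.3957,0.9184); ey = (-0.9184,0.3957)
P = B + -1.21·ex + -2.84·ey = (2.1816,-3.2338)

2.18 -3.23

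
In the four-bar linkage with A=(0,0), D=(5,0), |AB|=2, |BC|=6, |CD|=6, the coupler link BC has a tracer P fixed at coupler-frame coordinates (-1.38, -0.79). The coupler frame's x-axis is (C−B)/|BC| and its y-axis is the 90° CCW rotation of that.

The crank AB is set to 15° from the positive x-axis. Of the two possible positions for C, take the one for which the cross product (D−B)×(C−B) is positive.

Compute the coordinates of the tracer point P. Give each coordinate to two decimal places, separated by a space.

A=(0,0), D=(5.00,0)
B = A + 2.00·(cos15°, sin15°) = (1.9319, 0.5176)
|BD| = 3.1115
circle(B,6.00) ∩ circle(D,6.00): a=1.5558, h=5.7948
  candidates: C₊=(4.4300,5.9729) cross=18.031; C₋=(2.5019,-5.4552) cross=-18.031
  mode + wants cross > 0 → take C=(4.4300,5.9729) (cross=18.031)
ex = (C−B)/|BC| = (0.4164,0.9092); ey = (-0.9092,0.4164)
P = B + -1.38·ex + -0.79·ey = (2.0756,-1.0660)

2.08 -1.07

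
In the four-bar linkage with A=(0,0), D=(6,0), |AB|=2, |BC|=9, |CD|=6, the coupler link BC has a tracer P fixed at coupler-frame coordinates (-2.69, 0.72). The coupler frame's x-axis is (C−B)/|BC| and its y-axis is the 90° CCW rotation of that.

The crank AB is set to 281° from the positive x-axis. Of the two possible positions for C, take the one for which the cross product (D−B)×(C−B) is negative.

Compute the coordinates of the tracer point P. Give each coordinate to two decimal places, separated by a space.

A=(0,0), D=(6.00,0)
B = A + 2.00·(cos281°, sin281°) = (0.3816, -1.9633)
|BD| = 5.9515
circle(B,9.00) ∩ circle(D,6.00): a=6.7563, h=5.9458
  candidates: C₊=(4.7984,5.8784) cross=35.386; C₋=(8.7211,-5.3475) cross=-35.386
  mode - wants cross < 0 → take C=(8.7211,-5.3475) (cross=-35.386)
ex = (C−B)/|BC| = (0.9266,-0.3760); ey = (0.3760,0.9266)
P = B + -2.69·ex + 0.72·ey = (-1.8402,-0.2846)

-1.84 -0.28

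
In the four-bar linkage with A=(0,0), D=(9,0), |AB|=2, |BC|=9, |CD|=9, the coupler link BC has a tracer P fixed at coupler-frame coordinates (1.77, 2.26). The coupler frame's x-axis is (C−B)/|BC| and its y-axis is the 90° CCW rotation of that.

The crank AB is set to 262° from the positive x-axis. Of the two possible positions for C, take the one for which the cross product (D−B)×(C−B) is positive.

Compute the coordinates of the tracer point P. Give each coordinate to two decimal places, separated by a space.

-1.81 0.45

A=(0,0), D=(9.00,0)
B = A + 2.00·(cos262°, sin262°) = (-0.2783, -1.9805)
|BD| = 9.4874
circle(B,9.00) ∩ circle(D,9.00): a=4.7437, h=7.6484
  candidates: C₊=(2.7642,6.4896) cross=72.563; C₋=(5.9575,-8.4701) cross=-72.563
  mode + wants cross > 0 → take C=(2.7642,6.4896) (cross=72.563)
ex = (C−B)/|BC| = (0.3381,0.9411); ey = (-0.9411,0.3381)
P = B + 1.77·ex + 2.26·ey = (-1.8069,0.4493)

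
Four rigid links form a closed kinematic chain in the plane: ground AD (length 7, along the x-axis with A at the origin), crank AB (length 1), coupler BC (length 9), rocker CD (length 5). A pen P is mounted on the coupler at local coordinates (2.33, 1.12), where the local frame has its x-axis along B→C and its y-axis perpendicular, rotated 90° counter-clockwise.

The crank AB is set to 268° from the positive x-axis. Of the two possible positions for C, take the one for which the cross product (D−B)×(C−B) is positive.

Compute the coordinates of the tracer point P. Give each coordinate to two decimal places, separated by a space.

0.96 1.39

A=(0,0), D=(7.00,0)
B = A + 1.00·(cos268°, sin268°) = (-0.0349, -0.9994)
|BD| = 7.1055
circle(B,9.00) ∩ circle(D,5.00): a=7.4934, h=4.9849
  candidates: C₊=(6.6828,4.9899) cross=35.421; C₋=(8.0851,-4.8808) cross=-35.421
  mode + wants cross > 0 → take C=(6.6828,4.9899) (cross=35.421)
ex = (C−B)/|BC| = (0.7464,0.6655); ey = (-0.6655,0.7464)
P = B + 2.33·ex + 1.12·ey = (0.9589,1.3872)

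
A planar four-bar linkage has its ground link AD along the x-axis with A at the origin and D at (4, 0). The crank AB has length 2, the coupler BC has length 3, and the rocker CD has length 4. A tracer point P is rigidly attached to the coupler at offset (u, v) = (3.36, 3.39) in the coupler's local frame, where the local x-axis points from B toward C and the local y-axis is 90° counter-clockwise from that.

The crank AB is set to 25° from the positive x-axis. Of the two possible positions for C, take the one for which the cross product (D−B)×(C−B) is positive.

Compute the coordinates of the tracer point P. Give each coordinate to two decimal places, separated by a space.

A=(0,0), D=(4.00,0)
B = A + 2.00·(cos25°, sin25°) = (1.8126, 0.8452)
|BD| = 2.3450
circle(B,3.00) ∩ circle(D,4.00): a=-0.3200, h=2.9829
  candidates: C₊=(2.5893,3.7430) cross=6.995; C₋=(0.4390,-1.8218) cross=-6.995
  mode + wants cross > 0 → take C=(2.5893,3.7430) (cross=6.995)
ex = (C−B)/|BC| = (0.2589,0.9659); ey = (-0.9659,0.2589)
P = B + 3.36·ex + 3.39·ey = (-0.5920,4.9683)

-0.59 4.97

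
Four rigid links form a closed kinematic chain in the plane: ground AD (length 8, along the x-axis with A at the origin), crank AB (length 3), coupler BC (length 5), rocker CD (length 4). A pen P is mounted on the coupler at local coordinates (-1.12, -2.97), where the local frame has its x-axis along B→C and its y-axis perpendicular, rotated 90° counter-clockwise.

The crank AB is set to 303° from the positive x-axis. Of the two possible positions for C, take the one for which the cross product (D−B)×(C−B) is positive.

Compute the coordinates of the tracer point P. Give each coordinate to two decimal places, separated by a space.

A=(0,0), D=(8.00,0)
B = A + 3.00·(cos303°, sin303°) = (1.6339, -2.5160)
|BD| = 6.8452
circle(B,5.00) ∩ circle(D,4.00): a=4.0800, h=2.8902
  candidates: C₊=(4.3660,1.6716) cross=19.784; C₋=(6.4907,-3.7043) cross=-19.784
  mode + wants cross > 0 → take C=(4.3660,1.6716) (cross=19.784)
ex = (C−B)/|BC| = (0.5464,0.8375); ey = (-0.8375,0.5464)
P = B + -1.12·ex + -2.97·ey = (3.5093,-5.0769)

3.51 -5.08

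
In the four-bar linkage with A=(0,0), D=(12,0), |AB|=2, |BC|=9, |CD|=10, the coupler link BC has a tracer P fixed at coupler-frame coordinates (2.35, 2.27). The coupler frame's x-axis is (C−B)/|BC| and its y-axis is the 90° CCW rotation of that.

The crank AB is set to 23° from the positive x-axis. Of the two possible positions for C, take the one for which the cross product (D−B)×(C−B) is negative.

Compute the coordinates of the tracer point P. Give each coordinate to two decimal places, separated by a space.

4.85 -0.49

A=(0,0), D=(12.00,0)
B = A + 2.00·(cos23°, sin23°) = (1.8410, 0.7815)
|BD| = 10.1890
circle(B,9.00) ∩ circle(D,10.00): a=4.1621, h=7.9798
  candidates: C₊=(6.6029,8.4185) cross=81.306; C₋=(5.3789,-7.4940) cross=-81.306
  mode - wants cross < 0 → take C=(5.3789,-7.4940) (cross=-81.306)
ex = (C−B)/|BC| = (0.3931,-0.9195); ey = (0.9195,0.3931)
P = B + 2.35·ex + 2.27·ey = (4.8520,-0.4870)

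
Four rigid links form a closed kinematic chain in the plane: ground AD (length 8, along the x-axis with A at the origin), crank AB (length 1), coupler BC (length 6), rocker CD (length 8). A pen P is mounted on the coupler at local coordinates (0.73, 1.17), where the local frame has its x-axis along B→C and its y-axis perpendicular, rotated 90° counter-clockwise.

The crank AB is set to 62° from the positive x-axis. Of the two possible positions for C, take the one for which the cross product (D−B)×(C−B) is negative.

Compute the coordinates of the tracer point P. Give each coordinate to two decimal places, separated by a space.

1.77 0.42

A=(0,0), D=(8.00,0)
B = A + 1.00·(cos62°, sin62°) = (0.4695, 0.8829)
|BD| = 7.5821
circle(B,6.00) ∩ circle(D,8.00): a=1.9446, h=5.6761
  candidates: C₊=(3.0618,6.2940) cross=43.037; C₋=(1.7399,-4.9810) cross=-43.037
  mode - wants cross < 0 → take C=(1.7399,-4.9810) (cross=-43.037)
ex = (C−B)/|BC| = (0.2117,-0.9773); ey = (0.9773,0.2117)
P = B + 0.73·ex + 1.17·ey = (1.7675,0.4172)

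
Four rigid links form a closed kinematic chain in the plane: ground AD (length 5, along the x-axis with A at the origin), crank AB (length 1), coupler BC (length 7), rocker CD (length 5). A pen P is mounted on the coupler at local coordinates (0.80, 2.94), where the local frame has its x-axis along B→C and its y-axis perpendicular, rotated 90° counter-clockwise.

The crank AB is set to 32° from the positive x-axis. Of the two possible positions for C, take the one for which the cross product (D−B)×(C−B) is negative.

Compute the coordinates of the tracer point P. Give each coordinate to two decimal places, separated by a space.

3.66 1.70

A=(0,0), D=(5.00,0)
B = A + 1.00·(cos32°, sin32°) = (0.8480, 0.5299)
|BD| = 4.1856
circle(B,7.00) ∩ circle(D,5.00): a=4.9598, h=4.9397
  candidates: C₊=(6.3933,4.8020) cross=20.676; C₋=(5.1425,-4.9980) cross=-20.676
  mode - wants cross < 0 → take C=(5.1425,-4.9980) (cross=-20.676)
ex = (C−B)/|BC| = (0.6135,-0.7897); ey = (0.7897,0.6135)
P = B + 0.80·ex + 2.94·ey = (3.6606,1.7018)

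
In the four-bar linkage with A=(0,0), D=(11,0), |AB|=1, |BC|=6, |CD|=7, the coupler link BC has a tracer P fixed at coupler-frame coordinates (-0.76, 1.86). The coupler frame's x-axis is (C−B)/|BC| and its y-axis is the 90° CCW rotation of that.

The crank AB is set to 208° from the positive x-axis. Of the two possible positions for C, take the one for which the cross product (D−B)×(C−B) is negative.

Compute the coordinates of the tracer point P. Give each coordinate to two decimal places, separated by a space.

-0.84 1.54

A=(0,0), D=(11.00,0)
B = A + 1.00·(cos208°, sin208°) = (-0.8829, -0.4695)
|BD| = 11.8922
circle(B,6.00) ∩ circle(D,7.00): a=5.3995, h=2.6163
  candidates: C₊=(4.4091,2.3580) cross=31.114; C₋=(4.6157,-2.8706) cross=-31.114
  mode - wants cross < 0 → take C=(4.6157,-2.8706) (cross=-31.114)
ex = (C−B)/|BC| = (0.9164,-0.4002); ey = (0.4002,0.9164)
P = B + -0.76·ex + 1.86·ey = (-0.8351,1.5392)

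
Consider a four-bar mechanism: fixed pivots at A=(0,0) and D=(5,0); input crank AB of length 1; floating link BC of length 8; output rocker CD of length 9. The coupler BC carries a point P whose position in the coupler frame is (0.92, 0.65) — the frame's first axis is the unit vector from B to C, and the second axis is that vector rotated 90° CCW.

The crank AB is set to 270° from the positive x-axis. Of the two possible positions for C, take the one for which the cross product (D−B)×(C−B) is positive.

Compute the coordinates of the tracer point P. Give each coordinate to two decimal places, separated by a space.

-0.73 -0.14

A=(0,0), D=(5.00,0)
B = A + 1.00·(cos270°, sin270°) = (-0.0000, -1.0000)
|BD| = 5.0990
circle(B,8.00) ∩ circle(D,9.00): a=0.8825, h=7.9512
  candidates: C₊=(-0.6940,6.9698) cross=40.543; C₋=(2.4247,-8.6237) cross=-40.543
  mode + wants cross > 0 → take C=(-0.6940,6.9698) (cross=40.543)
ex = (C−B)/|BC| = (-0.0867,0.9962); ey = (-0.9962,-0.0867)
P = B + 0.92·ex + 0.65·ey = (-0.7274,-0.1399)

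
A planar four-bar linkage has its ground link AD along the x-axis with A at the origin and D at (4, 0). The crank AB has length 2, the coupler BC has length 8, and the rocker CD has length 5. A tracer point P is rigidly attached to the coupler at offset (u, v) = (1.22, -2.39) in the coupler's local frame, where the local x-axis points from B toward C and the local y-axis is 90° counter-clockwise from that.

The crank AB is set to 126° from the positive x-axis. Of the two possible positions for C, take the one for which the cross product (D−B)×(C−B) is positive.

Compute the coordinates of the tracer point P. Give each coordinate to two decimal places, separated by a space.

0.81 -0.19

A=(0,0), D=(4.00,0)
B = A + 2.00·(cos126°, sin126°) = (-1.1756, 1.6180)
|BD| = 5.4226
circle(B,8.00) ∩ circle(D,5.00): a=6.3074, h=4.9211
  candidates: C₊=(6.3129,4.4329) cross=26.685; C₋=(3.3761,-4.9609) cross=-26.685
  mode + wants cross > 0 → take C=(6.3129,4.4329) (cross=26.685)
ex = (C−B)/|BC| = (0.9361,0.3519); ey = (-0.3519,0.9361)
P = B + 1.22·ex + -2.39·ey = (0.8074,-0.1899)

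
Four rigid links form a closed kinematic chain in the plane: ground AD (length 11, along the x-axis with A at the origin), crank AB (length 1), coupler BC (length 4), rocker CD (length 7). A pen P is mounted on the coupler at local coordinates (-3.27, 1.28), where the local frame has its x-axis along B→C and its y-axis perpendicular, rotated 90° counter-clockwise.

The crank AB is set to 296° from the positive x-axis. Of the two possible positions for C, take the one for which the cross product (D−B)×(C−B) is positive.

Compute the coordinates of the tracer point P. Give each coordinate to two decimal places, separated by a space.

A=(0,0), D=(11.00,0)
B = A + 1.00·(cos296°, sin296°) = (0.4384, -0.8988)
|BD| = 10.5998
circle(B,4.00) ∩ circle(D,7.00): a=3.7433, h=1.4099
  candidates: C₊=(4.0486,0.8235) cross=14.945; C₋=(4.2877,-1.9863) cross=-14.945
  mode + wants cross > 0 → take C=(4.0486,0.8235) (cross=14.945)
ex = (C−B)/|BC| = (0.9026,0.4306); ey = (-0.4306,0.9026)
P = B + -3.27·ex + 1.28·ey = (-3.0641,-1.1515)

-3.06 -1.15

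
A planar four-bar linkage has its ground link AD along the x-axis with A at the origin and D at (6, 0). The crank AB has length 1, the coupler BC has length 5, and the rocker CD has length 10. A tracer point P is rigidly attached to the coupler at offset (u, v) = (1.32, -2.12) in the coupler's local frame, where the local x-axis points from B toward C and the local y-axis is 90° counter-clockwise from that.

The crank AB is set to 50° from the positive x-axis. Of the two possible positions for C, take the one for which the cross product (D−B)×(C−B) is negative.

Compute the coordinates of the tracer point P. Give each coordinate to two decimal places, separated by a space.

-1.43 2.16

A=(0,0), D=(6.00,0)
B = A + 1.00·(cos50°, sin50°) = (0.6428, 0.7660)
|BD| = 5.4117
circle(B,5.00) ∩ circle(D,10.00): a=-4.2236, h=2.6761
  candidates: C₊=(-3.1594,4.0130) cross=14.482; C₋=(-3.9171,-1.2852) cross=-14.482
  mode - wants cross < 0 → take C=(-3.9171,-1.2852) (cross=-14.482)
ex = (C−B)/|BC| = (-0.9120,-0.4103); ey = (0.4103,-0.9120)
P = B + 1.32·ex + -2.12·ey = (-1.4308,2.1579)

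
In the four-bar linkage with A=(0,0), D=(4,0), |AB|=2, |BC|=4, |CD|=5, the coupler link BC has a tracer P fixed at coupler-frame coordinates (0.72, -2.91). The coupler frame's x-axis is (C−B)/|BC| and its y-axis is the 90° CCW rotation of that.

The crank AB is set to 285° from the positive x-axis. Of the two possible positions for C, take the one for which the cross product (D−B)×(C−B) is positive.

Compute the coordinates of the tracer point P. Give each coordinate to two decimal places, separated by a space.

3.10 -0.41

A=(0,0), D=(4.00,0)
B = A + 2.00·(cos285°, sin285°) = (0.5176, -1.9319)
|BD| = 3.9823
circle(B,4.00) ∩ circle(D,5.00): a=0.8612, h=3.9062
  candidates: C₊=(-0.6242,1.9017) cross=15.556; C₋=(3.1656,-4.9299) cross=-15.556
  mode + wants cross > 0 → take C=(-0.6242,1.9017) (cross=15.556)
ex = (C−B)/|BC| = (-0.2855,0.9584); ey = (-0.9584,-0.2855)
P = B + 0.72·ex + -2.91·ey = (3.1010,-0.4111)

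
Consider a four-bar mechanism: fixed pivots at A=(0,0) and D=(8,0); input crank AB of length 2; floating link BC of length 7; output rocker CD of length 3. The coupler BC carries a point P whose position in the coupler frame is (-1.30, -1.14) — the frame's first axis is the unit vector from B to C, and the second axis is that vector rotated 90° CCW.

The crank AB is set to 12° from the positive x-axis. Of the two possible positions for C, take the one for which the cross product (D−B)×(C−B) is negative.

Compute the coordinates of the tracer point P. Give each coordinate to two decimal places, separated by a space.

0.27 0.05

A=(0,0), D=(8.00,0)
B = A + 2.00·(cos12°, sin12°) = (1.9563, 0.4158)
|BD| = 6.0580
circle(B,7.00) ∩ circle(D,3.00): a=6.3304, h=2.9876
  candidates: C₊=(8.4769,2.9619) cross=18.099; C₋=(8.0667,-2.9993) cross=-18.099
  mode - wants cross < 0 → take C=(8.0667,-2.9993) (cross=-18.099)
ex = (C−B)/|BC| = (0.8729,-0.4879); ey = (0.4879,0.8729)
P = B + -1.30·ex + -1.14·ey = (0.2653,0.0549)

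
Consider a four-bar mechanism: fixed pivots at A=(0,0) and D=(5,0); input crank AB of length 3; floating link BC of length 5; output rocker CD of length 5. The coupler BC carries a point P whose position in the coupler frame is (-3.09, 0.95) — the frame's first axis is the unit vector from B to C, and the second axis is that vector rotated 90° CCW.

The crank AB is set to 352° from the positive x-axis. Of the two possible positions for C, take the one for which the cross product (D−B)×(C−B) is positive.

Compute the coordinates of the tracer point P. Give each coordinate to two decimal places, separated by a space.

A=(0,0), D=(5.00,0)
B = A + 3.00·(cos352°, sin352°) = (2.9708, -0.4175)
|BD| = 2.0717
circle(B,5.00) ∩ circle(D,5.00): a=1.0359, h=4.8915
  candidates: C₊=(2.9996,4.5824) cross=10.134; C₋=(4.9712,-4.9999) cross=-10.134
  mode + wants cross > 0 → take C=(2.9996,4.5824) (cross=10.134)
ex = (C−B)/|BC| = (0.0058,1.0000); ey = (-1.0000,0.0058)
P = B + -3.09·ex + 0.95·ey = (2.0030,-3.5020)

2.00 -3.50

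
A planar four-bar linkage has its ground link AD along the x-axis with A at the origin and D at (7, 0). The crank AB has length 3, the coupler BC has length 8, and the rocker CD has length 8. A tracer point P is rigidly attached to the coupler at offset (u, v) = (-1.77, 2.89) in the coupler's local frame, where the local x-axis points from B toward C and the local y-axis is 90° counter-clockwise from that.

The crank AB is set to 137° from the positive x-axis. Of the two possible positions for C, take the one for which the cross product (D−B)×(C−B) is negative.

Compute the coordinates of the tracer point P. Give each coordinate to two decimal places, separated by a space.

-0.25 4.82

A=(0,0), D=(7.00,0)
B = A + 3.00·(cos137°, sin137°) = (-2.1941, 2.0460)
|BD| = 9.4190
circle(B,8.00) ∩ circle(D,8.00): a=4.7095, h=6.4669
  candidates: C₊=(3.8077,7.3355) cross=60.911; C₋=(0.9982,-5.2895) cross=-60.911
  mode - wants cross < 0 → take C=(0.9982,-5.2895) (cross=-60.911)
ex = (C−B)/|BC| = (0.3990,-0.9169); ey = (0.9169,0.3990)
P = B + -1.77·ex + 2.89·ey = (-0.2504,4.8222)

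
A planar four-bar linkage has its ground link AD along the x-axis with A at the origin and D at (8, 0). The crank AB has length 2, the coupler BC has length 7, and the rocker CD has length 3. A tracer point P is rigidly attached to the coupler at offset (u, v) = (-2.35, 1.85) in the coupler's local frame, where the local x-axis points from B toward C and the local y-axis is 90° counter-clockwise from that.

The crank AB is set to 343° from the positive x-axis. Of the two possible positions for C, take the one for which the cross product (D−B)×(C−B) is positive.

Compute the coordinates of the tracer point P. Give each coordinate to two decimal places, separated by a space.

-1.05 -0.20

A=(0,0), D=(8.00,0)
B = A + 2.00·(cos343°, sin343°) = (1.9126, -0.5847)
|BD| = 6.1154
circle(B,7.00) ∩ circle(D,3.00): a=6.3281, h=2.9924
  candidates: C₊=(7.9256,2.9991) cross=18.300; C₋=(8.4979,-2.9584) cross=-18.300
  mode + wants cross > 0 → take C=(7.9256,2.9991) (cross=18.300)
ex = (C−B)/|BC| = (0.8590,0.5120); ey = (-0.5120,0.8590)
P = B + -2.35·ex + 1.85·ey = (-1.0532,-0.1987)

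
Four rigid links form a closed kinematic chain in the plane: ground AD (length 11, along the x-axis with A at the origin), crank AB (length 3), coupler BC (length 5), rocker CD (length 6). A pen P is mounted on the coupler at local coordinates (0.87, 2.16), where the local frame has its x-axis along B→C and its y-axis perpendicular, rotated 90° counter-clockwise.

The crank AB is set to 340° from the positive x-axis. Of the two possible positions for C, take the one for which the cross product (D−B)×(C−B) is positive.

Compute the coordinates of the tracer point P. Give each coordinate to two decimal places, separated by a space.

A=(0,0), D=(11.00,0)
B = A + 3.00·(cos340°, sin340°) = (2.8191, -1.0261)
|BD| = 8.2450
circle(B,5.00) ∩ circle(D,6.00): a=3.4554, h=3.6139
  candidates: C₊=(5.7979,2.9897) cross=29.796; C₋=(6.6974,-4.1818) cross=-29.796
  mode + wants cross > 0 → take C=(5.7979,2.9897) (cross=29.796)
ex = (C−B)/|BC| = (0.5958,0.8032); ey = (-0.8032,0.5958)
P = B + 0.87·ex + 2.16·ey = (1.6026,0.9595)

1.60 0.96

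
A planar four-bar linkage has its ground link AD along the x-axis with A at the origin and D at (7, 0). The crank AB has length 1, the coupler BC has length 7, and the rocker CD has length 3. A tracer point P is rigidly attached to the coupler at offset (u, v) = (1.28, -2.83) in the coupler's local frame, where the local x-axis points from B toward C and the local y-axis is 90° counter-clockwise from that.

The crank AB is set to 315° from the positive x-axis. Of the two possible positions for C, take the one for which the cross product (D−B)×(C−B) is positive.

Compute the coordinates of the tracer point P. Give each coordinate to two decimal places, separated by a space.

A=(0,0), D=(7.00,0)
B = A + 1.00·(cos315°, sin315°) = (0.7071, -0.7071)
|BD| = 6.3325
circle(B,7.00) ∩ circle(D,3.00): a=6.3246, h=3.0000
  candidates: C₊=(6.6571,2.9803) cross=18.997; C₋=(7.3271,-2.9821) cross=-18.997
  mode + wants cross > 0 → take C=(6.6571,2.9803) (cross=18.997)
ex = (C−B)/|BC| = (0.8500,0.5268); ey = (-0.5268,0.8500)
P = B + 1.28·ex + -2.83·ey = (3.2859,-2.4383)

3.29 -2.44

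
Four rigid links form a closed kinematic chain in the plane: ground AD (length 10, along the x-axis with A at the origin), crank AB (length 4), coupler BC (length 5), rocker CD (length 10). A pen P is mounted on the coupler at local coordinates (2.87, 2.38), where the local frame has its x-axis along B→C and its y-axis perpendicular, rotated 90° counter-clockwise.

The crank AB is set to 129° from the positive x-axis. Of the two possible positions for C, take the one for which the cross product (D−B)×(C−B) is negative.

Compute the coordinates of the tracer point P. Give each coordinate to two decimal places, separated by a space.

A=(0,0), D=(10.00,0)
B = A + 4.00·(cos129°, sin129°) = (-2.5173, 3.1086)
|BD| = 12.8975
circle(B,5.00) ∩ circle(D,10.00): a=3.5412, h=3.5298
  candidates: C₊=(1.7703,5.6809) cross=45.526; C₋=(0.0688,-1.1707) cross=-45.526
  mode - wants cross < 0 → take C=(0.0688,-1.1707) (cross=-45.526)
ex = (C−B)/|BC| = (0.5172,-0.8559); ey = (0.8559,0.5172)
P = B + 2.87·ex + 2.38·ey = (1.0041,1.8832)

1.00 1.88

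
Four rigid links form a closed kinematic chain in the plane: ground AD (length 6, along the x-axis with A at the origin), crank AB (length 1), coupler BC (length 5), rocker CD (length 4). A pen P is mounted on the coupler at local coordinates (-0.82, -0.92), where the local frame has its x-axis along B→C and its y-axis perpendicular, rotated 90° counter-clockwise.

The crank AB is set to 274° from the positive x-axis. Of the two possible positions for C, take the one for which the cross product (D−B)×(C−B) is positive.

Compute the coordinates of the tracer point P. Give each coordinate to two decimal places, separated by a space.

A=(0,0), D=(6.00,0)
B = A + 1.00·(cos274°, sin274°) = (0.0698, -0.9976)
|BD| = 6.0136
circle(B,5.00) ∩ circle(D,4.00): a=3.7551, h=3.3014
  candidates: C₊=(3.2252,2.8810) cross=19.853; C₋=(4.3205,-3.6303) cross=-19.853
  mode + wants cross > 0 → take C=(3.2252,2.8810) (cross=19.853)
ex = (C−B)/|BC| = (0.6311,0.7757); ey = (-0.7757,0.6311)
P = B + -0.82·ex + -0.92·ey = (0.2659,-2.2142)

0.27 -2.21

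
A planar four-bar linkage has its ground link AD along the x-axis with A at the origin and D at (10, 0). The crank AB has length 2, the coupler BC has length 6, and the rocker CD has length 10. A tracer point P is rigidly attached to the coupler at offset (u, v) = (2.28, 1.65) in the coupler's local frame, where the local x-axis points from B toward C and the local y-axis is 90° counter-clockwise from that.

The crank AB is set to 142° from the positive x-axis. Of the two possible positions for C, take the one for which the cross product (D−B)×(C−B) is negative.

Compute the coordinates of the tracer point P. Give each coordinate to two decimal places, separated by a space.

0.88 -0.15

A=(0,0), D=(10.00,0)
B = A + 2.00·(cos142°, sin142°) = (-1.5760, 1.2313)
|BD| = 11.6413
circle(B,6.00) ∩ circle(D,10.00): a=3.0718, h=5.1540
  candidates: C₊=(2.0237,6.0315) cross=60.000; C₋=(0.9334,-4.2187) cross=-60.000
  mode - wants cross < 0 → take C=(0.9334,-4.2187) (cross=-60.000)
ex = (C−B)/|BC| = (0.4182,-0.9083); ey = (0.9083,0.4182)
P = B + 2.28·ex + 1.65·ey = (0.8763,-0.1496)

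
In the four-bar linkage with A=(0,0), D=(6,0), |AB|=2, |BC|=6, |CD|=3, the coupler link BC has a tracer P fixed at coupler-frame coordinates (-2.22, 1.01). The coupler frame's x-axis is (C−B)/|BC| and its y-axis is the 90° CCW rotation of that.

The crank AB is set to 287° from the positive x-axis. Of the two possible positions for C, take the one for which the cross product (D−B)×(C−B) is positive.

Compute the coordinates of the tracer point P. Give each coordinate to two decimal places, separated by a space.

A=(0,0), D=(6.00,0)
B = A + 2.00·(cos287°, sin287°) = (0.5847, -1.9126)
|BD| = 5.7431
circle(B,6.00) ∩ circle(D,3.00): a=5.2222, h=2.9544
  candidates: C₊=(4.5249,2.6123) cross=16.968; C₋=(6.4927,-2.9593) cross=-16.968
  mode + wants cross > 0 → take C=(4.5249,2.6123) (cross=16.968)
ex = (C−B)/|BC| = (0.6567,0.7542); ey = (-0.7542,0.6567)
P = B + -2.22·ex + 1.01·ey = (-1.6348,-2.9236)

-1.63 -2.92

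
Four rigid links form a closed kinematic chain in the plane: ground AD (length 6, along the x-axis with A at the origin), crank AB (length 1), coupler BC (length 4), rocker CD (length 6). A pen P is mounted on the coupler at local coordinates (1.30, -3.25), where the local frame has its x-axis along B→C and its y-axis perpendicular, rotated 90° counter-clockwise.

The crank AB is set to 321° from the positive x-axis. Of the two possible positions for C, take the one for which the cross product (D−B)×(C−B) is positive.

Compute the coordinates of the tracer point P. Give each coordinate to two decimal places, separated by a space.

4.10 0.46

A=(0,0), D=(6.00,0)
B = A + 1.00·(cos321°, sin321°) = (0.7771, -0.6293)
|BD| = 5.2606
circle(B,4.00) ∩ circle(D,6.00): a=0.7294, h=3.9329
  candidates: C₊=(1.0308,3.3626) cross=20.690; C₋=(1.9718,-4.4468) cross=-20.690
  mode + wants cross > 0 → take C=(1.0308,3.3626) (cross=20.690)
ex = (C−B)/|BC| = (0.0634,0.9980); ey = (-0.9980,0.0634)
P = B + 1.30·ex + -3.25·ey = (4.1030,0.4620)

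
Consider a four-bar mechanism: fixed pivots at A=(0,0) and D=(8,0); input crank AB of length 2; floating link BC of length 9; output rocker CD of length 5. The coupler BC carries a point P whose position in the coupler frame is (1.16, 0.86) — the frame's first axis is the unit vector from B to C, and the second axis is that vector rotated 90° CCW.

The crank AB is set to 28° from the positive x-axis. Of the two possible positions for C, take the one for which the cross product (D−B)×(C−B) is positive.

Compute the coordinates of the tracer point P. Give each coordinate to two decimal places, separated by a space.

2.48 2.20

A=(0,0), D=(8.00,0)
B = A + 2.00·(cos28°, sin28°) = (1.7659, 0.9389)
|BD| = 6.3044
circle(B,9.00) ∩ circle(D,5.00): a=7.5935, h=4.8310
  candidates: C₊=(9.9942,4.5851) cross=30.456; C₋=(8.5552,-4.9691) cross=-30.456
  mode + wants cross > 0 → take C=(9.9942,4.5851) (cross=30.456)
ex = (C−B)/|BC| = (0.9143,0.4051); ey = (-0.4051,0.9143)
P = B + 1.16·ex + 0.86·ey = (2.4780,2.1952)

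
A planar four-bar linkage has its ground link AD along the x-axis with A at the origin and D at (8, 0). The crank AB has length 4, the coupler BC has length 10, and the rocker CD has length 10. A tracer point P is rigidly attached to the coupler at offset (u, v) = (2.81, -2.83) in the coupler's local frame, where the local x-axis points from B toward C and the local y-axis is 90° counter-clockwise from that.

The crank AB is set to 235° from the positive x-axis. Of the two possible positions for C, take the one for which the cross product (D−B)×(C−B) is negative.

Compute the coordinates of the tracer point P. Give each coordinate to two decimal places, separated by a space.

A=(0,0), D=(8.00,0)
B = A + 4.00·(cos235°, sin235°) = (-2.2943, -3.2766)
|BD| = 10.8032
circle(B,10.00) ∩ circle(D,10.00): a=5.4016, h=8.4156
  candidates: C₊=(0.3004,6.3809) cross=90.916; C₋=(5.4053,-9.6575) cross=-90.916
  mode - wants cross < 0 → take C=(5.4053,-9.6575) (cross=-90.916)
ex = (C−B)/|BC| = (0.7700,-0.6381); ey = (0.6381,0.7700)
P = B + 2.81·ex + -2.83·ey = (-1.9365,-7.2486)

-1.94 -7.25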